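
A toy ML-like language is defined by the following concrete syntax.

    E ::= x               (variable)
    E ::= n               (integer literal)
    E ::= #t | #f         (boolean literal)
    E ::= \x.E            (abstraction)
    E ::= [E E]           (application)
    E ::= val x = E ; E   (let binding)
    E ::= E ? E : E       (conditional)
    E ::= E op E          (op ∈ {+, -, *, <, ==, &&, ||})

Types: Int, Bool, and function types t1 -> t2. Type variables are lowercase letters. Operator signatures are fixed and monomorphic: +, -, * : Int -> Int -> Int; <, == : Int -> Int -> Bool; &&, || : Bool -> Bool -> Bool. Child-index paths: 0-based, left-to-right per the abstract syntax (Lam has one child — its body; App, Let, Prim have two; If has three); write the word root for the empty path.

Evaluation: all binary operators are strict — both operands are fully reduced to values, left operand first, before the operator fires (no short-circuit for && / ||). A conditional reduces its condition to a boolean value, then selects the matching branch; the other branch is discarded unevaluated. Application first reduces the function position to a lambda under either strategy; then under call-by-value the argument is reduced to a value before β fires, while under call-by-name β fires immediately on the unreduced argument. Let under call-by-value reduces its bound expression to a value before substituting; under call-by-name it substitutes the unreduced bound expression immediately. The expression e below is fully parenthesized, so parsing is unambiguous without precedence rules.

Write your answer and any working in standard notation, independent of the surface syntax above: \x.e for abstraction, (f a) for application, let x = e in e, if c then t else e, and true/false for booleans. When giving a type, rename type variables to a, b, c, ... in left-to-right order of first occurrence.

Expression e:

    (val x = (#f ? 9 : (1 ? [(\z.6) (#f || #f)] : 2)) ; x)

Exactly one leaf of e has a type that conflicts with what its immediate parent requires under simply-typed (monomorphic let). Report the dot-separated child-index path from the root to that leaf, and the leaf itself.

Answer: 0.2.0 : 1

Derivation:
  unify Bool ~ Bool
  unify Int ~ Bool
  FAIL: mismatch Int ~ Bool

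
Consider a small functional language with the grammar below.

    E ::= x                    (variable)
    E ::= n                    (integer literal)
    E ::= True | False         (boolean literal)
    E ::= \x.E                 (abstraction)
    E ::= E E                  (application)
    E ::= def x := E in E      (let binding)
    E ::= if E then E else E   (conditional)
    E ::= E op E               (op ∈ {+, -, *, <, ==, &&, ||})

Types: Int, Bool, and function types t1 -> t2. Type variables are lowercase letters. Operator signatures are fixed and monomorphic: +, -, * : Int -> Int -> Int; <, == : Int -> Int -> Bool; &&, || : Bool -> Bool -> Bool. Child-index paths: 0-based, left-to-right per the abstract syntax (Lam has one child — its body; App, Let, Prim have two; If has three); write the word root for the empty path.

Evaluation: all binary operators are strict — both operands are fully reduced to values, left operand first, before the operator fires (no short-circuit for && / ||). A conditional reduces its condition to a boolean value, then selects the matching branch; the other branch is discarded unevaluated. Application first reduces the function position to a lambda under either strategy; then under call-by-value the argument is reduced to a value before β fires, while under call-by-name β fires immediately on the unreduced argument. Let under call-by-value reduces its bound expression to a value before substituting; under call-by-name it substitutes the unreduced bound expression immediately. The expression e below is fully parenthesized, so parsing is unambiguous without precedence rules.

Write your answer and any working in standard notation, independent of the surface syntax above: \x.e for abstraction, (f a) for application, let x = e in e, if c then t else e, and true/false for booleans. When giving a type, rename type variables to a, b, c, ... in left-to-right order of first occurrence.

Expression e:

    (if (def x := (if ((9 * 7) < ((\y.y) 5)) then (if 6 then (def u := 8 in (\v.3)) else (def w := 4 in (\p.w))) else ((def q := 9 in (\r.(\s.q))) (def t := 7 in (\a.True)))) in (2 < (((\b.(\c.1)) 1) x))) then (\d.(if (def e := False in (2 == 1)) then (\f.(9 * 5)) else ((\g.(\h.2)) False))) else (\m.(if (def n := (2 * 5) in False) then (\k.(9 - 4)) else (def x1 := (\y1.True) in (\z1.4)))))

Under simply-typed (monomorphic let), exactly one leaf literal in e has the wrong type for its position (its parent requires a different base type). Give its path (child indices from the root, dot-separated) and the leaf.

Answer: 0.0.1.0 : 6

Trace:
  unify Int ~ Int
  unify Int ~ Int
  unify Int ~ Int
y : a
\y._ : a -> a
  unify a -> a ~ Int -> b
  unify a ~ Int
  unify Int ~ b
_ _ : Int
  unify Int ~ Int
  unify Bool ~ Bool
  unify Int ~ Bool
  FAIL: mismatch Int ~ Bool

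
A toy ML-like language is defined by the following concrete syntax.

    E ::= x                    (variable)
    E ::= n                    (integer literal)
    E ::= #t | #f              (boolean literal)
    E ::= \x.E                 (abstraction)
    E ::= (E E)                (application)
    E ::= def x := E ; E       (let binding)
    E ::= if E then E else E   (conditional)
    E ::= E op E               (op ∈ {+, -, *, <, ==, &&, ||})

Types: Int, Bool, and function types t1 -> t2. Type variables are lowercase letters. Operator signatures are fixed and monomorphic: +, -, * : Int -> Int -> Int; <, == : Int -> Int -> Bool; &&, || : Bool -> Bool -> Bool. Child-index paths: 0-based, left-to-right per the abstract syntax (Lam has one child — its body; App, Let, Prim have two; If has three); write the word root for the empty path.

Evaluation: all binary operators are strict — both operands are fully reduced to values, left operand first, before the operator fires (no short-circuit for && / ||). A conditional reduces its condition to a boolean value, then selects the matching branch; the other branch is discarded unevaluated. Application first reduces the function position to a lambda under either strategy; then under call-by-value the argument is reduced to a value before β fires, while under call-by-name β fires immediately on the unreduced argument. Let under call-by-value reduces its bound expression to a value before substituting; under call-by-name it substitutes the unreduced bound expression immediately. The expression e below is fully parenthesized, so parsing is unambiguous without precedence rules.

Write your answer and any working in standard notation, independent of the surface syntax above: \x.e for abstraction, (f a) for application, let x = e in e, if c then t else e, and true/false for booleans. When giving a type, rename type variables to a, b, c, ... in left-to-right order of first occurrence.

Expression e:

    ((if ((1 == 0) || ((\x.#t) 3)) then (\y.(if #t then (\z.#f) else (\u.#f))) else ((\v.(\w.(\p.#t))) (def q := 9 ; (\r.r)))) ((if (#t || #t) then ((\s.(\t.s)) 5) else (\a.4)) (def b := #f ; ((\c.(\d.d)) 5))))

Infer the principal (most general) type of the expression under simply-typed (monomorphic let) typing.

Derivation:
  unify Int ~ Int
  unify Int ~ Int
  unify Bool ~ Bool
\x._ : a -> Bool
  unify a -> Bool ~ Int -> b
  unify a ~ Int
  unify Bool ~ b
_ _ : Bool
  unify Bool ~ Bool
  unify Bool ~ Bool
  unify Bool ~ Bool
\z._ : d -> Bool
\u._ : e -> Bool
  unify d -> Bool ~ e -> Bool
  unify d ~ e
  unify Bool ~ Bool
\y._ : c -> e -> Bool
\p._ : h -> Bool
\w._ : g -> h -> Bool
\v._ : f -> g -> h -> Bool
let q : Int
r : i
\r._ : i -> i
  unify f -> g -> h -> Bool ~ (i -> i) -> j
  unify f ~ i -> i
  unify g -> h -> Bool ~ j
_ _ : g -> h -> Bool
  unify c -> e -> Bool ~ g -> h -> Bool
  unify c ~ g
  unify e -> Bool ~ h -> Bool
  unify e ~ h
  unify Bool ~ Bool
  unify Bool ~ Bool
  unify Bool ~ Bool
  unify Bool ~ Bool
s : k
\t._ : l -> k
\s._ : k -> l -> k
  unify k -> l -> k ~ Int -> m
  unify k ~ Int
  unify l -> Int ~ m
_ _ : l -> Int
\a._ : n -> Int
  unify l -> Int ~ n -> Int
  unify l ~ n
  unify Int ~ Int
let b : Bool
d : p
\d._ : p -> p
\c._ : o -> p -> p
  unify o -> p -> p ~ Int -> q
  unify o ~ Int
  unify p -> p ~ q
_ _ : p -> p
  unify n -> Int ~ (p -> p) -> r
  unify n ~ p -> p
  unify Int ~ r
_ _ : Int
  unify g -> h -> Bool ~ Int -> s
  unify g ~ Int
  unify h -> Bool ~ s
_ _ : h -> Bool

Answer: a -> Bool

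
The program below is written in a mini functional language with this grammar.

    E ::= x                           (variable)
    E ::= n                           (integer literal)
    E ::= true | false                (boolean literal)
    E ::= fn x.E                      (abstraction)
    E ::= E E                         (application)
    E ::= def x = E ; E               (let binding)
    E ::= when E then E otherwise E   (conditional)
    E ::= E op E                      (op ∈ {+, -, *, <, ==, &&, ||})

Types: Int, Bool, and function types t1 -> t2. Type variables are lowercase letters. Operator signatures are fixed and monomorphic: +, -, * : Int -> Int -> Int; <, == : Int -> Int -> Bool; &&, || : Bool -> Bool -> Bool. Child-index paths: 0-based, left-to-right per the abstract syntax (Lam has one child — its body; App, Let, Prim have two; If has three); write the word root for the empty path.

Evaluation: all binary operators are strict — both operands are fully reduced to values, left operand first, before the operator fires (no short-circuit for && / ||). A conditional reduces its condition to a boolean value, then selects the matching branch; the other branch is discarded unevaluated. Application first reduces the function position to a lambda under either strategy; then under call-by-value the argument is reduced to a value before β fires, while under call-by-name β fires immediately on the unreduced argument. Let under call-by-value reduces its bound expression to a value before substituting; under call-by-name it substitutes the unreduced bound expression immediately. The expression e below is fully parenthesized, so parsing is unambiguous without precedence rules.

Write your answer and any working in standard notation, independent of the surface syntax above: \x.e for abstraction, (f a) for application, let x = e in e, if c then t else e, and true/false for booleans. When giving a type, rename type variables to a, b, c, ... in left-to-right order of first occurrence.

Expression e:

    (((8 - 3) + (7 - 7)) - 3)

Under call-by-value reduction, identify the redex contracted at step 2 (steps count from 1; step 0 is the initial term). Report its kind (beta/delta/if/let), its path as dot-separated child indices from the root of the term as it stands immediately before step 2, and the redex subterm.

Answer: delta at 0.1 : (7 - 7)

Derivation:
step 0: (((8 - 3) + (7 - 7)) - 3)
step 1: [delta@0.0] ((5 + (7 - 7)) - 3)
step 2: [delta@0.1] ((5 + 0) - 3)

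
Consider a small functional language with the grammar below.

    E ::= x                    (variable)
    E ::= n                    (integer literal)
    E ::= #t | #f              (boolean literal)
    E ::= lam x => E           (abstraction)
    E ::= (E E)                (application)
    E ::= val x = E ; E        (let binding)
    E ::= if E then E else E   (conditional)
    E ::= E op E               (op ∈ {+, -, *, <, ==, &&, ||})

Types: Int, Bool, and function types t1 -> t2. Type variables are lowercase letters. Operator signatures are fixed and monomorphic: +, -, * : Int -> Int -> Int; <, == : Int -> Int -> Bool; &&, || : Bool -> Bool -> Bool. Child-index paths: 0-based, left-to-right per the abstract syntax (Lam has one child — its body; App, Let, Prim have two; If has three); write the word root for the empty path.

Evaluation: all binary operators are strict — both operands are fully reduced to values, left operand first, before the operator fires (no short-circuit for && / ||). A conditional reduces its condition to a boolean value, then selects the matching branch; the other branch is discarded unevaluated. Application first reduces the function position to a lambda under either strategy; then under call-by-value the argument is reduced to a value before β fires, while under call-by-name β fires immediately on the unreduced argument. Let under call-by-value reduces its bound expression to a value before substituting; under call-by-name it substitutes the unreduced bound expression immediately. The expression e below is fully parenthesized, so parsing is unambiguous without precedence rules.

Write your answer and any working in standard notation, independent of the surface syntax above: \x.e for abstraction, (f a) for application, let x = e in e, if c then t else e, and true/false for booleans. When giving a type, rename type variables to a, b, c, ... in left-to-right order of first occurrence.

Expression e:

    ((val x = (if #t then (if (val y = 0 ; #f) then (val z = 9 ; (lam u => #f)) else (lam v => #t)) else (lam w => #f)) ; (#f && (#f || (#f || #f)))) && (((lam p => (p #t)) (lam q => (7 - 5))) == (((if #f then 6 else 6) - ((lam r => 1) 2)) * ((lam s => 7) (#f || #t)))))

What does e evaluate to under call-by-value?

Trace:
step 0: ((let x = (if true then (if (let y = 0 in false) then (let z = 9 in (\u.false)) else (\v.true)) else (\w.false)) in (false && (false || (false || false)))) && (((\p.(p true)) (\q.(7 - 5))) == (((if false then 6 else 6) - ((\r.1) 2)) * ((\s.7) (false || true)))))
step 1: [if@0.0] ((let x = (if (let y = 0 in false) then (let z = 9 in (\u.false)) else (\v.true)) in (false && (false || (false || false)))) && (((\p.(p true)) (\q.(7 - 5))) == (((if false then 6 else 6) - ((\r.1) 2)) * ((\s.7) (false || true)))))
step 2: [let@0.0.0] ((let x = (if false then (let z = 9 in (\u.false)) else (\v.true)) in (false && (false || (false || false)))) && (((\p.(p true)) (\q.(7 - 5))) == (((if false then 6 else 6) - ((\r.1) 2)) * ((\s.7) (false || true)))))
step 3: [if@0.0] ((let x = (\v.true) in (false && (false || (false || false)))) && (((\p.(p true)) (\q.(7 - 5))) == (((if false then 6 else 6) - ((\r.1) 2)) * ((\s.7) (false || true)))))
step 4: [let@0] ((false && (false || (false || false))) && (((\p.(p true)) (\q.(7 - 5))) == (((if false then 6 else 6) - ((\r.1) 2)) * ((\s.7) (false || true)))))
step 5: [delta@0.1.1] ((false && (false || false)) && (((\p.(p true)) (\q.(7 - 5))) == (((if false then 6 else 6) - ((\r.1) 2)) * ((\s.7) (false || true)))))
step 6: [delta@0.1] ((false && false) && (((\p.(p true)) (\q.(7 - 5))) == (((if false then 6 else 6) - ((\r.1) 2)) * ((\s.7) (false || true)))))
step 7: [delta@0] (false && (((\p.(p true)) (\q.(7 - 5))) == (((if false then 6 else 6) - ((\r.1) 2)) * ((\s.7) (false || true)))))
step 8: [beta@1.0] (false && (((\q.(7 - 5)) true) == (((if false then 6 else 6) - ((\r.1) 2)) * ((\s.7) (false || true)))))
step 9: [beta@1.0] (false && ((7 - 5) == (((if false then 6 else 6) - ((\r.1) 2)) * ((\s.7) (false || true)))))
step 10: [delta@1.0] (false && (2 == (((if false then 6 else 6) - ((\r.1) 2)) * ((\s.7) (false || true)))))
step 11: [if@1.1.0.0] (false && (2 == ((6 - ((\r.1) 2)) * ((\s.7) (false || true)))))
step 12: [beta@1.1.0.1] (false && (2 == ((6 - 1) * ((\s.7) (false || true)))))
step 13: [delta@1.1.0] (false && (2 == (5 * ((\s.7) (false || true)))))
step 14: [delta@1.1.1.1] (false && (2 == (5 * ((\s.7) true))))
step 15: [beta@1.1.1] (false && (2 == (5 * 7)))
step 16: [delta@1.1] (false && (2 == 35))
step 17: [delta@1] (false && false)
step 18: [delta@root] false

Answer: false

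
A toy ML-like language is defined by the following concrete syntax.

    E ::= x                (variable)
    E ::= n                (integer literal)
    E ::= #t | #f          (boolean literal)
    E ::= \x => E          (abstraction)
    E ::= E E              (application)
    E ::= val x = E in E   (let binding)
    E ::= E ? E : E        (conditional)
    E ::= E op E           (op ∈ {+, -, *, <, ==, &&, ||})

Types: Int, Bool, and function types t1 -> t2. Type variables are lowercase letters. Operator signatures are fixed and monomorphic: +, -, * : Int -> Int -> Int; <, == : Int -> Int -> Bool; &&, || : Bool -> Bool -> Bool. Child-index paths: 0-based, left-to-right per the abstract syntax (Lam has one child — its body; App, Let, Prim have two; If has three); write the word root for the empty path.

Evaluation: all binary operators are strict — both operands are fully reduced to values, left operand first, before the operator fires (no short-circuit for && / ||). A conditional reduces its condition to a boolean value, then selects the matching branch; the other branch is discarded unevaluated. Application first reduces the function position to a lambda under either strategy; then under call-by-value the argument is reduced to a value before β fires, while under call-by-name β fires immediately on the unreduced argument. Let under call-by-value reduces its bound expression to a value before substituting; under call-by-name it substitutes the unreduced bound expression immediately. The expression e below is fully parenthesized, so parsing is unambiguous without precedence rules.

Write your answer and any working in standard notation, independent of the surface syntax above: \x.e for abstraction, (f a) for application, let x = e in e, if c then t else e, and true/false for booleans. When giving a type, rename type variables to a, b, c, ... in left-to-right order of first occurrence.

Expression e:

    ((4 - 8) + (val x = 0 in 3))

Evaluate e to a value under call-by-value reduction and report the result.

Derivation:
step 0: ((4 - 8) + (let x = 0 in 3))
step 1: [delta@0] (-4 + (let x = 0 in 3))
step 2: [let@1] (-4 + 3)
step 3: [delta@root] -1

Answer: -1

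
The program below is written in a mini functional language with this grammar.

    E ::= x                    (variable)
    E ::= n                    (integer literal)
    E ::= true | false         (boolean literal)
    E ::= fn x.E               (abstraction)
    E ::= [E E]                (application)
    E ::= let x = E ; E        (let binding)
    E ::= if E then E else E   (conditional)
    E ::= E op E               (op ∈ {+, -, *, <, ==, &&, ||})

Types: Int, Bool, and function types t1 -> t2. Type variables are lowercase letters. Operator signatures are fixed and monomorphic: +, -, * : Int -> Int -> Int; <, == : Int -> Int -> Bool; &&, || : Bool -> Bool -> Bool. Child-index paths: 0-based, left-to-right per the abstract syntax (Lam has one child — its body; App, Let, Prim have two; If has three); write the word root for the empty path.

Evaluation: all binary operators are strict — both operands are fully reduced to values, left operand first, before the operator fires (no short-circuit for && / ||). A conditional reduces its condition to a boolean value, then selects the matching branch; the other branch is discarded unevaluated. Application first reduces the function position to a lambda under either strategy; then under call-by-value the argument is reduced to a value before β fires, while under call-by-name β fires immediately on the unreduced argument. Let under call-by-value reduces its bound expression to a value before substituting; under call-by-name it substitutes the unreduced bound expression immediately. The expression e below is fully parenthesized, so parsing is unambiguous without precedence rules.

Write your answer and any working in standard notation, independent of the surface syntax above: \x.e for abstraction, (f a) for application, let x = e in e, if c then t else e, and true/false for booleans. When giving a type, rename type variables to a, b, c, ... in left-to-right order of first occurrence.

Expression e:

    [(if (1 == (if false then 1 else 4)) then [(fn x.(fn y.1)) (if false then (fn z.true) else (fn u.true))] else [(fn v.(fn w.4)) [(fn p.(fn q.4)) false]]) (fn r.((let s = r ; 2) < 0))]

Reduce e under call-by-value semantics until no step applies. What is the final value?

Answer: 4

Derivation:
step 0: ((if (1 == (if false then 1 else 4)) then ((\x.(\y.1)) (if false then (\z.true) else (\u.true))) else ((\v.(\w.4)) ((\p.(\q.4)) false))) (\r.((let s = r in 2) < 0)))
step 1: [if@0.0.1] ((if (1 == 4) then ((\x.(\y.1)) (if false then (\z.true) else (\u.true))) else ((\v.(\w.4)) ((\p.(\q.4)) false))) (\r.((let s = r in 2) < 0)))
step 2: [delta@0.0] ((if false then ((\x.(\y.1)) (if false then (\z.true) else (\u.true))) else ((\v.(\w.4)) ((\p.(\q.4)) false))) (\r.((let s = r in 2) < 0)))
step 3: [if@0] (((\v.(\w.4)) ((\p.(\q.4)) false)) (\r.((let s = r in 2) < 0)))
step 4: [beta@0.1] (((\v.(\w.4)) (\q.4)) (\r.((let s = r in 2) < 0)))
step 5: [beta@0] ((\w.4) (\r.((let s = r in 2) < 0)))
step 6: [beta@root] 4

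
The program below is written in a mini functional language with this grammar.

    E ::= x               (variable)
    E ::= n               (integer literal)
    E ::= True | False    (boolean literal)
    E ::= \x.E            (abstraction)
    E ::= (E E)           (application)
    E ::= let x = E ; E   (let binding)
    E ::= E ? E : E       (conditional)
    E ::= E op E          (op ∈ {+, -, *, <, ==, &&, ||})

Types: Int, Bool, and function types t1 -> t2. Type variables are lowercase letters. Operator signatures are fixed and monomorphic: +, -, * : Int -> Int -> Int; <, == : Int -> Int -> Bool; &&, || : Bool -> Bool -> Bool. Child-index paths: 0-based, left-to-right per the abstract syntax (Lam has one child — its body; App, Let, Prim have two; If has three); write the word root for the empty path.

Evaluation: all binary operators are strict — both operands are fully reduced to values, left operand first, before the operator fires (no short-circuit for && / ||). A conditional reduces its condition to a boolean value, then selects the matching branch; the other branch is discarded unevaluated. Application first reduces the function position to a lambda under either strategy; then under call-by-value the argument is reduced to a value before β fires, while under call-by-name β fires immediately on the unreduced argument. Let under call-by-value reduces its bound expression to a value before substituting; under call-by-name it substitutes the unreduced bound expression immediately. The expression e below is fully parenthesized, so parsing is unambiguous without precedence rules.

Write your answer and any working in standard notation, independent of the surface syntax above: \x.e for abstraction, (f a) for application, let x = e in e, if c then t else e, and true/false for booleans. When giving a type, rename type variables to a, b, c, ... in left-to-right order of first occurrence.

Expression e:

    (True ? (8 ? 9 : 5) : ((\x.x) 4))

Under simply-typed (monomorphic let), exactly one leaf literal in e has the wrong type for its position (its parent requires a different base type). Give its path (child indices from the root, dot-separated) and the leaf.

Answer: 1.0 : 8

Derivation:
  unify Bool ~ Bool
  unify Int ~ Bool
  FAIL: mismatch Int ~ Bool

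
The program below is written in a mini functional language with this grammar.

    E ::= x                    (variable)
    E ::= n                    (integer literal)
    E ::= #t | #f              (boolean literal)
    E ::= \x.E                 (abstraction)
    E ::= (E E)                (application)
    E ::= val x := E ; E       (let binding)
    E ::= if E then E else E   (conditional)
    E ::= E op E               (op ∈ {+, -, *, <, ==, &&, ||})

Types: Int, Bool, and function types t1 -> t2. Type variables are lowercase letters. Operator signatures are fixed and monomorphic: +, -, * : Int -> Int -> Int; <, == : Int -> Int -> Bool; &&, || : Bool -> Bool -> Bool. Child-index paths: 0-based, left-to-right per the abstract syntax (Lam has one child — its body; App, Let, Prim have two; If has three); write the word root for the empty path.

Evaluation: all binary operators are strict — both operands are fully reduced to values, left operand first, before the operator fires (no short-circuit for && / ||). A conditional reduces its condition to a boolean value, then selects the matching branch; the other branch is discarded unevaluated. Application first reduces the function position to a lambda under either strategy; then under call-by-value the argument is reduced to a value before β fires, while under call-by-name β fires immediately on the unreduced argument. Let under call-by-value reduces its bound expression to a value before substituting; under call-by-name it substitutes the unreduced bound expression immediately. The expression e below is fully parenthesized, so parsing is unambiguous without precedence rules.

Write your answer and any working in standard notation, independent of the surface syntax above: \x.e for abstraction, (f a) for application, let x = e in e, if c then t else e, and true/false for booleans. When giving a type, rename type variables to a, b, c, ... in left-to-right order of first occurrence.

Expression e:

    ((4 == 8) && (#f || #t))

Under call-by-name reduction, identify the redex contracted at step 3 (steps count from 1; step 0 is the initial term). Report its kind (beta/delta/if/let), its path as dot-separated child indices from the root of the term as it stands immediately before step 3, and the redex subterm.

Trace:
step 0: ((4 == 8) && (false || true))
step 1: [delta@0] (false && (false || true))
step 2: [delta@1] (false && true)
step 3: [delta@root] false

Answer: delta at root : (false && true)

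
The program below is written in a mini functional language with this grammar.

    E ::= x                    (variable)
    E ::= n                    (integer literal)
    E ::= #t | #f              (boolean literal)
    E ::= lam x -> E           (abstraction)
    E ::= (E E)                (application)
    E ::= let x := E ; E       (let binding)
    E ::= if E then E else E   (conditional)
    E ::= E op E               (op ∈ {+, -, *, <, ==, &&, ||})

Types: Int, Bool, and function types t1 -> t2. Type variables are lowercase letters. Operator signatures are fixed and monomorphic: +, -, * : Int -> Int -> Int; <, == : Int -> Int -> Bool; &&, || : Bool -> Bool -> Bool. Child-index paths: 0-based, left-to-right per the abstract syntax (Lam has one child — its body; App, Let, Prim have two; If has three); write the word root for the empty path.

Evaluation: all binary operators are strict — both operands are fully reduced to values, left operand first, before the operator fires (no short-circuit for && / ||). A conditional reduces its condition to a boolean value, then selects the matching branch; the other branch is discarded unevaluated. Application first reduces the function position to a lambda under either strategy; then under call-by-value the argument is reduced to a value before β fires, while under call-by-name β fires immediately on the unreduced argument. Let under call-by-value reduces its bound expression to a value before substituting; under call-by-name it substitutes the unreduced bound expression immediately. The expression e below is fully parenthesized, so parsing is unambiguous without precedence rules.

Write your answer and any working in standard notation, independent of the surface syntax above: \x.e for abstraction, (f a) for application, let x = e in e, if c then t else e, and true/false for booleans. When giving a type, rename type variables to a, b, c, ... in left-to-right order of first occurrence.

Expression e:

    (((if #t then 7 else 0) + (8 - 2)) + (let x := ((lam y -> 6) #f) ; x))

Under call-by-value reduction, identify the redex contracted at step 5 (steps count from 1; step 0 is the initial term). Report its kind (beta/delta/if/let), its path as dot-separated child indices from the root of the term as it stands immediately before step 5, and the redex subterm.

Working:
step 0: (((if true then 7 else 0) + (8 - 2)) + (let x = ((\y.6) false) in x))
step 1: [if@0.0] ((7 + (8 - 2)) + (let x = ((\y.6) false) in x))
step 2: [delta@0.1] ((7 + 6) + (let x = ((\y.6) false) in x))
step 3: [delta@0] (13 + (let x = ((\y.6) false) in x))
step 4: [beta@1.0] (13 + (let x = 6 in x))
step 5: [let@1] (13 + 6)

Answer: let at 1 : (let x = 6 in x)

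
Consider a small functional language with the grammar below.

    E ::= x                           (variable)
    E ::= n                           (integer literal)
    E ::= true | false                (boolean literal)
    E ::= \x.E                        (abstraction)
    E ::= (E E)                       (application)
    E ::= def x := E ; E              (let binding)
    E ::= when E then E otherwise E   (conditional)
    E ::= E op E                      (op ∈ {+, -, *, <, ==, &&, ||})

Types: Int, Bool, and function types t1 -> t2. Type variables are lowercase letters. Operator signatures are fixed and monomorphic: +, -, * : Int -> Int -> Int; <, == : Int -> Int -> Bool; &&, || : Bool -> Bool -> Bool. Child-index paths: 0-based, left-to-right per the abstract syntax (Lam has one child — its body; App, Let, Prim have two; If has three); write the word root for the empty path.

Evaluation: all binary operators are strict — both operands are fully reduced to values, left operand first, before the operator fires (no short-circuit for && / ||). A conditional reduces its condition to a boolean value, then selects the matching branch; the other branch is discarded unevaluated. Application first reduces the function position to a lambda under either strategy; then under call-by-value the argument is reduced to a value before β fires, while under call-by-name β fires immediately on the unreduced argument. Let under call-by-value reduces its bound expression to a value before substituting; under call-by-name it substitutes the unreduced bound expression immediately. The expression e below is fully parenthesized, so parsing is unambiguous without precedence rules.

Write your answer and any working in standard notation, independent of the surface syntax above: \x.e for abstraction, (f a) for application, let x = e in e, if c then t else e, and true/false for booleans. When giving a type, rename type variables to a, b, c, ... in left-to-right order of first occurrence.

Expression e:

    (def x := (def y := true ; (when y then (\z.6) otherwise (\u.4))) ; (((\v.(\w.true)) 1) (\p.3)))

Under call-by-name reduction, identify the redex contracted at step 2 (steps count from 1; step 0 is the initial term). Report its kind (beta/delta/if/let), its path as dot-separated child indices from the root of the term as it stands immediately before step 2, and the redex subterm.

Answer: beta at 0 : ((\v.(\w.true)) 1)

Working:
step 0: (let x = (let y = true in (if y then (\z.6) else (\u.4))) in (((\v.(\w.true)) 1) (\p.3)))
step 1: [let@root] (((\v.(\w.true)) 1) (\p.3))
step 2: [beta@0] ((\w.true) (\p.3))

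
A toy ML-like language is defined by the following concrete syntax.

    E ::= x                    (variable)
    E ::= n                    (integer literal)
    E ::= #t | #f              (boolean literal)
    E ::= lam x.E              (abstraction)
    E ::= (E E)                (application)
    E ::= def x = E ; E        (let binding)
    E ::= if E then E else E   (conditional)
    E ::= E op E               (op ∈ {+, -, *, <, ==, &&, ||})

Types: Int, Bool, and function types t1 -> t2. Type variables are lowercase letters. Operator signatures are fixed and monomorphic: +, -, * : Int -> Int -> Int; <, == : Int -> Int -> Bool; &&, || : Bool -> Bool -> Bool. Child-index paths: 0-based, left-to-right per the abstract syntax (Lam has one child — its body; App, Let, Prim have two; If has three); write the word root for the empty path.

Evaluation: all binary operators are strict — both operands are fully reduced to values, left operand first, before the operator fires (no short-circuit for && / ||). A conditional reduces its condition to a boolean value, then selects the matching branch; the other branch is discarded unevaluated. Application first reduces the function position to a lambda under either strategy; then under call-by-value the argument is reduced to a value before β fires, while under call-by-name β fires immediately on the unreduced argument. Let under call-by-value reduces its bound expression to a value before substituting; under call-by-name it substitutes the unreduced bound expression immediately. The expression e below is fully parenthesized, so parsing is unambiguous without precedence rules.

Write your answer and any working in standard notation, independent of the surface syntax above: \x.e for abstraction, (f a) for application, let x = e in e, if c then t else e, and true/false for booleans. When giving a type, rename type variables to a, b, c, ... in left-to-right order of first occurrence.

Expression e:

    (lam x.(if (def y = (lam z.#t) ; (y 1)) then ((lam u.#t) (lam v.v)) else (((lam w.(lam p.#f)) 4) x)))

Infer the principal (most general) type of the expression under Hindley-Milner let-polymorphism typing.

Derivation:
\z._ : b -> Bool
let y : forall. b -> Bool
y : c -> Bool
  unify c -> Bool ~ Int -> d
  unify c ~ Int
  unify Bool ~ d
_ _ : Bool
  unify Bool ~ Bool
\u._ : e -> Bool
v : f
\v._ : f -> f
  unify e -> Bool ~ (f -> f) -> g
  unify e ~ f -> f
  unify Bool ~ g
_ _ : Bool
\p._ : i -> Bool
\w._ : h -> i -> Bool
  unify h -> i -> Bool ~ Int -> j
  unify h ~ Int
  unify i -> Bool ~ j
_ _ : i -> Bool
x : a
  unify i -> Bool ~ a -> k
  unify i ~ a
  unify Bool ~ k
_ _ : Bool
  unify Bool ~ Bool
\x._ : a -> Bool

Answer: a -> Bool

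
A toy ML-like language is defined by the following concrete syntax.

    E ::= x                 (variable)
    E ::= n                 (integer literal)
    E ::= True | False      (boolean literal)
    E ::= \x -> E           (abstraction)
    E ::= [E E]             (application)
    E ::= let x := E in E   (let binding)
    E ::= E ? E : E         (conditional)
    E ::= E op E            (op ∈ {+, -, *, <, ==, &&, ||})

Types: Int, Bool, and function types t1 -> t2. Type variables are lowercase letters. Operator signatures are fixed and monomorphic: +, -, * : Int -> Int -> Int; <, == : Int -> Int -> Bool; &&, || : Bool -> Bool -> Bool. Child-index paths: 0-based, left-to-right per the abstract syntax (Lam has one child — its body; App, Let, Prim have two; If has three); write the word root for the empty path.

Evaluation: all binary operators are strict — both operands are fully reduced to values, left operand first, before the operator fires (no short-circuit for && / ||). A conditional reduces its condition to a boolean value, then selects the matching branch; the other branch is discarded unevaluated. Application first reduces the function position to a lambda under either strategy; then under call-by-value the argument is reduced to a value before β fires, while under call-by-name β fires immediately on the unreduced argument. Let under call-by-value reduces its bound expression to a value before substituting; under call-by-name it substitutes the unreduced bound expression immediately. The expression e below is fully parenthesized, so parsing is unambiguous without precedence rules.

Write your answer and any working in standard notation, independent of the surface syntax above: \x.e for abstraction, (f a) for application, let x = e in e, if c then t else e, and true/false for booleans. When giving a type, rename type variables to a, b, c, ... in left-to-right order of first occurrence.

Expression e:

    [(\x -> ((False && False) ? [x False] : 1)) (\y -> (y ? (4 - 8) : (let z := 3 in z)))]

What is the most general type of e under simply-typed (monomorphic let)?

Derivation:
  unify Bool ~ Bool
  unify Bool ~ Bool
  unify Bool ~ Bool
x : a
  unify a ~ Bool -> b
_ _ : b
  unify b ~ Int
\x._ : (Bool -> Int) -> Int
y : c
  unify c ~ Bool
  unify Int ~ Int
  unify Int ~ Int
let z : Int
z : Int
  unify Int ~ Int
\y._ : Bool -> Int
  unify (Bool -> Int) -> Int ~ (Bool -> Int) -> d
  unify Bool -> Int ~ Bool -> Int
  unify Bool ~ Bool
  unify Int ~ Int
  unify Int ~ d
_ _ : Int

Answer: Int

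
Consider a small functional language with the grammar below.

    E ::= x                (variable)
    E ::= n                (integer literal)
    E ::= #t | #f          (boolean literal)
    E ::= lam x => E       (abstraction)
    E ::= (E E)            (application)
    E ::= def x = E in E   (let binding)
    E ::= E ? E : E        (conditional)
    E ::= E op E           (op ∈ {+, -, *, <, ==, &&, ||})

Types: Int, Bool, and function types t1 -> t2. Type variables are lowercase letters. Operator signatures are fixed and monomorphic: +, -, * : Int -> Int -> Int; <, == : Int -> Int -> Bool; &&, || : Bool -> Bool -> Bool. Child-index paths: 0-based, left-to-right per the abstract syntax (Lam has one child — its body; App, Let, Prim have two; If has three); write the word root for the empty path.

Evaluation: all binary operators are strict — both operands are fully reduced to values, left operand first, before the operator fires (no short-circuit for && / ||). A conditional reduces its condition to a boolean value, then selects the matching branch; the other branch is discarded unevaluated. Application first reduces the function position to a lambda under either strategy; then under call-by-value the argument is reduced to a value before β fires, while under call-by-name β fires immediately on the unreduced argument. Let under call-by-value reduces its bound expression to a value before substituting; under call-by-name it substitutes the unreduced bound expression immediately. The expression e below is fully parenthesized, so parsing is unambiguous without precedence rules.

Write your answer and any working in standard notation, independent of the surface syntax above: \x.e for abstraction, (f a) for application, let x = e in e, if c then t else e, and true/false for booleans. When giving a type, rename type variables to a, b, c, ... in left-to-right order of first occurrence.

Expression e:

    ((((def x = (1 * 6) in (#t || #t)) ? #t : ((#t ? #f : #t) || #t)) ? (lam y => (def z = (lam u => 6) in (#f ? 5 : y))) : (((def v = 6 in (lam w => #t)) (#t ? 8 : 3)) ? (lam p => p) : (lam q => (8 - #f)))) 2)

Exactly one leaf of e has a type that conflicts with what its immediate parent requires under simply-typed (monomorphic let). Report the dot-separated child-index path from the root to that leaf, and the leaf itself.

Answer: 0.2.2.0.1 : false

Derivation:
  unify Int ~ Int
  unify Int ~ Int
let x : Int
  unify Bool ~ Bool
  unify Bool ~ Bool
  unify Bool ~ Bool
  unify Bool ~ Bool
  unify Bool ~ Bool
  unify Bool ~ Bool
  unify Bool ~ Bool
  unify Bool ~ Bool
  unify Bool ~ Bool
\u._ : b -> Int
let z : b -> Int
  unify Bool ~ Bool
y : a
  unify Int ~ a
\y._ : Int -> Int
let v : Int
\w._ : c -> Bool
  unify Bool ~ Bool
  unify Int ~ Int
  unify c -> Bool ~ Int -> d
  unify c ~ Int
  unify Bool ~ d
_ _ : Bool
  unify Bool ~ Bool
p : e
\p._ : e -> e
  unify Int ~ Int
  unify Bool ~ Int
  FAIL: mismatch Bool ~ Int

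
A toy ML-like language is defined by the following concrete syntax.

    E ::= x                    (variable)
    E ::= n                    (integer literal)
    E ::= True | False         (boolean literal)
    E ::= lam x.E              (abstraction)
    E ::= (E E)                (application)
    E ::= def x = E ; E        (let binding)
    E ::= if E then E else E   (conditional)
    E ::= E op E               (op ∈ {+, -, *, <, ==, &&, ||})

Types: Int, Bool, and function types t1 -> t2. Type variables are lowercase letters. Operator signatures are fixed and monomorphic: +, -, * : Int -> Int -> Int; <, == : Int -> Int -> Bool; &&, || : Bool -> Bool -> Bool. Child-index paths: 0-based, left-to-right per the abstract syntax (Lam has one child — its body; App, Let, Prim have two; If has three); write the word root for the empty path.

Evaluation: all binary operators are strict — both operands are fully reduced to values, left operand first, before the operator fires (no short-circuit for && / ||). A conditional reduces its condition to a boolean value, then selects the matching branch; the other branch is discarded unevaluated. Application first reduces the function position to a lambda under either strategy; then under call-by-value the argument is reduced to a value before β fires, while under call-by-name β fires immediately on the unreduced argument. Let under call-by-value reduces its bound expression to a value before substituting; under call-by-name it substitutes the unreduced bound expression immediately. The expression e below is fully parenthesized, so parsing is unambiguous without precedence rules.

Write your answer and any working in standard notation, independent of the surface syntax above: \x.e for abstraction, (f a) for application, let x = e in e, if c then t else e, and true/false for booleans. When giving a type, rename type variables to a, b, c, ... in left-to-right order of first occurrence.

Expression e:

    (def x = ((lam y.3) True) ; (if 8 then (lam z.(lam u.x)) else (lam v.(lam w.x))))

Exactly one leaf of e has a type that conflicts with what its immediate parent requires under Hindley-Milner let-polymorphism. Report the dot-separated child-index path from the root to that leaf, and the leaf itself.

Working:
\y._ : a -> Int
  unify a -> Int ~ Bool -> b
  unify a ~ Bool
  unify Int ~ b
_ _ : Int
let x : Int
  unify Int ~ Bool
  FAIL: mismatch Int ~ Bool

Answer: 1.0 : 8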